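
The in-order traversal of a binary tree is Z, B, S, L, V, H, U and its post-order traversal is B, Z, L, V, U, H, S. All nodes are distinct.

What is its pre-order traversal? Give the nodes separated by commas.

S, Z, B, H, V, L, U

The last element of post-order is the root; it splits in-order into left and right subtrees.
Root S: left subtree has 2 nodes {Z, B}, right has 4 {L, V, H, U}.
  Root Z: left subtree has 0 nodes { }, right has 1 {B}.
  Root H: left subtree has 2 nodes {L, V}, right has 1 {U}.
    Root V: left subtree has 1 node {L}, right has 0 { }.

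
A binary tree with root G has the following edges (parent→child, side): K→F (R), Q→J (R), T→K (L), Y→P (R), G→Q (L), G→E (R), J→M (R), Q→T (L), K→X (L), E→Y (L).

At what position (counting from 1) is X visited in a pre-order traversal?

5

Pre-order visits the node, then its left subtree, then its right subtree.
Visit G.
At G: go left to Q.
  Visit Q.
  At Q: go left to T.
    Visit T.
    At T: go left to K.
      Visit K.
      At K: go left to X.
        X is a leaf — visit X.
      At K: go right to F.
        F is a leaf — visit F.
    At T: no right child.
  At Q: go right to J.
    Visit J.
    At J: no left child.
    At J: go right to M.
      M is a leaf — visit M.
At G: go right to E.
  Visit E.
  At E: go left to Y.
    Visit Y.
    At Y: no left child.
    At Y: go right to P.
      P is a leaf — visit P.
  At E: no right child.
Full pre-order sequence: G, Q, T, K, X, F, J, M, E, Y, P.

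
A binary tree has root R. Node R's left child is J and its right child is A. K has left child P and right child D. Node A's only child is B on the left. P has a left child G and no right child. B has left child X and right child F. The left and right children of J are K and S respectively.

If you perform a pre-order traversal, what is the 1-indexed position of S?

7

Pre-order visits the node, then its left subtree, then its right subtree.
Visit R.
At R: go left to J.
  Visit J.
  At J: go left to K.
    Visit K.
    At K: go left to P.
      Visit P.
      At P: go left to G.
        G is a leaf — visit G.
      At P: no right child.
    At K: go right to D.
      D is a leaf — visit D.
  At J: go right to S.
    S is a leaf — visit S.
At R: go right to A.
  Visit A.
  At A: go left to B.
    Visit B.
    At B: go left to X.
      X is a leaf — visit X.
    At B: go right to F.
      F is a leaf — visit F.
  At A: no right child.
Full pre-order sequence: R, J, K, P, G, D, S, A, B, X, F.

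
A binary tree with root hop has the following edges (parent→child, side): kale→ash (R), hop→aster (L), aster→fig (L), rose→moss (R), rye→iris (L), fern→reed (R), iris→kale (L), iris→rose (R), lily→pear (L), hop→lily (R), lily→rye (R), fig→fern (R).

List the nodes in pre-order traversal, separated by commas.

Pre-order visits the node, then its left subtree, then its right subtree.
Visit hop.
At hop: go left to aster.
  Visit aster.
  At aster: go left to fig.
    Visit fig.
    At fig: no left child.
    At fig: go right to fern.
      Visit fern.
      At fern: no left child.
      At fern: go right to reed.
        reed is a leaf — visit reed.
  At aster: no right child.
At hop: go right to lily.
  Visit lily.
  At lily: go left to pear.
    pear is a leaf — visit pear.
  At lily: go right to rye.
    Visit rye.
    At rye: go left to iris.
      Visit iris.
      At iris: go left to kale.
        Visit kale.
        At kale: no left child.
        At kale: go right to ash.
          ash is a leaf — visit ash.
      At iris: go right to rose.
        Visit rose.
        At rose: no left child.
        At rose: go right to moss.
          moss is a leaf — visit moss.
    At rye: no right child.

hop, aster, fig, fern, reed, lily, pear, rye, iris, kale, ash, rose, moss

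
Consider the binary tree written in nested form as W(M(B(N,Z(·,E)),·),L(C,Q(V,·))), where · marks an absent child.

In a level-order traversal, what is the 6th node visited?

Level-order visits nodes level by level from the root, left to right within each level.
Level 0: W
Level 1: M, L
Level 2: B, C, Q
Level 3: N, Z, V
Level 4: E
Full level-order sequence: W, M, L, B, C, Q, N, Z, V, E.

Q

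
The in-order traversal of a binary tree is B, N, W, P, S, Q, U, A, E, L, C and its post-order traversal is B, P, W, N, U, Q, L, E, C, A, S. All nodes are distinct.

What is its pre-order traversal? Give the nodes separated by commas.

S, N, B, W, P, A, Q, U, C, E, L

The last element of post-order is the root; it splits in-order into left and right subtrees.
Root S: left subtree has 4 nodes {B, N, W, P}, right has 6 {Q, U, A, E, L, C}.
  Root N: left subtree has 1 node {B}, right has 2 {W, P}.
    Root W: left subtree has 0 nodes { }, right has 1 {P}.
  Root A: left subtree has 2 nodes {Q, U}, right has 3 {E, L, C}.
    Root Q: left subtree has 0 nodes { }, right has 1 {U}.
    Root C: left subtree has 2 nodes {E, L}, right has 0 { }.
      Root E: left subtree has 0 nodes { }, right has 1 {L}.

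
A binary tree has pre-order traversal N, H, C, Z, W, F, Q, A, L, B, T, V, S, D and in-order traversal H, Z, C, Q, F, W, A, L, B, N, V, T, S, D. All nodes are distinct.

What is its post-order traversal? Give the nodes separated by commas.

The first element of pre-order is the root; it splits in-order into left and right subtrees.
Root N: left subtree has 9 nodes {H, Z, C, Q, F, W, A, L, B}, right has 4 {V, T, S, D}.
  Root H: left subtree has 0 nodes { }, right has 8 {Z, C, Q, F, W, A, L, B}.
    Root C: left subtree has 1 node {Z}, right has 6 {Q, F, W, A, L, B}.
      Root W: left subtree has 2 nodes {Q, F}, right has 3 {A, L, B}.
        Root F: left subtree has 1 node {Q}, right has 0 { }.
        Root A: left subtree has 0 nodes { }, right has 2 {L, B}.
          Root L: left subtree has 0 nodes { }, right has 1 {B}.
  Root T: left subtree has 1 node {V}, right has 2 {S, D}.
    Root S: left subtree has 0 nodes { }, right has 1 {D}.

Z, Q, F, B, L, A, W, C, H, V, D, S, T, N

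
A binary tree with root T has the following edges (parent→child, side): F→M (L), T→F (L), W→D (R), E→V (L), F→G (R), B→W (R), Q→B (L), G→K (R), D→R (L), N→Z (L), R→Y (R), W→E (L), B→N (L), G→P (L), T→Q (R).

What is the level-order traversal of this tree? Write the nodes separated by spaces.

Level-order visits nodes level by level from the root, left to right within each level.
Level 0: T
Level 1: F, Q
Level 2: M, G, B
Level 3: P, K, N, W
Level 4: Z, E, D
Level 5: V, R
Level 6: Y

T F Q M G B P K N W Z E D V R Y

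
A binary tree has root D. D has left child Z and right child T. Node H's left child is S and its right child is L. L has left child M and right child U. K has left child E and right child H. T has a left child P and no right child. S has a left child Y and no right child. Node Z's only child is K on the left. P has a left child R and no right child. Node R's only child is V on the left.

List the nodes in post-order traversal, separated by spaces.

E Y S M U L H K Z V R P T D

Post-order visits the left subtree, then the right subtree, then the node.
At D: go left to Z.
  At Z: go left to K.
    At K: go left to E.
      E is a leaf — visit E.
    At K: go right to H.
      At H: go left to S.
        At S: go left to Y.
          Y is a leaf — visit Y.
        At S: no right child.
        Visit S.
      At H: go right to L.
        At L: go left to M.
          M is a leaf — visit M.
        At L: go right to U.
          U is a leaf — visit U.
        Visit L.
      Visit H.
    Visit K.
  At Z: no right child.
  Visit Z.
At D: go right to T.
  At T: go left to P.
    At P: go left to R.
      At R: go left to V.
        V is a leaf — visit V.
      At R: no right child.
      Visit R.
    At P: no right child.
    Visit P.
  At T: no right child.
  Visit T.
Visit D.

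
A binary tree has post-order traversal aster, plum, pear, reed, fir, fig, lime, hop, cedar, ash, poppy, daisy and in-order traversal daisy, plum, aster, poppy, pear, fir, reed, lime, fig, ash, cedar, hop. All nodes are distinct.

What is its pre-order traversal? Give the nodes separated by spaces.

The last element of post-order is the root; it splits in-order into left and right subtrees.
Root daisy: left subtree has 0 nodes { }, right has 11 {plum, aster, poppy, pear, fir, reed, lime, fig, ash, cedar, hop}.
  Root poppy: left subtree has 2 nodes {plum, aster}, right has 8 {pear, fir, reed, lime, fig, ash, cedar, hop}.
    Root plum: left subtree has 0 nodes { }, right has 1 {aster}.
    Root ash: left subtree has 5 nodes {pear, fir, reed, lime, fig}, right has 2 {cedar, hop}.
      Root lime: left subtree has 3 nodes {pear, fir, reed}, right has 1 {fig}.
        Root fir: left subtree has 1 node {pear}, right has 1 {reed}.
      Root cedar: left subtree has 0 nodes { }, right has 1 {hop}.

daisy poppy plum aster ash lime fir pear reed fig cedar hop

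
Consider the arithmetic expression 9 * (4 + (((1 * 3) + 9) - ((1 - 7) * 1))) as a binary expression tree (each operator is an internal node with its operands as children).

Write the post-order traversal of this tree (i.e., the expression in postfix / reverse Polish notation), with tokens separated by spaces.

Post-order on an expression tree gives postfix notation: for each operator, emit left operand, right operand, then the operator.

9 4 1 3 * 9 + 1 7 - 1 * - + *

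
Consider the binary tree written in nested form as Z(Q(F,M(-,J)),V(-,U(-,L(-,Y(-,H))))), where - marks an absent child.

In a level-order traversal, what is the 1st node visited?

Level-order visits nodes level by level from the root, left to right within each level.
Level 0: Z
Level 1: Q, V
Level 2: F, M, U
Level 3: J, L
Level 4: Y
Level 5: H
Full level-order sequence: Z, Q, V, F, M, U, J, L, Y, H.

Z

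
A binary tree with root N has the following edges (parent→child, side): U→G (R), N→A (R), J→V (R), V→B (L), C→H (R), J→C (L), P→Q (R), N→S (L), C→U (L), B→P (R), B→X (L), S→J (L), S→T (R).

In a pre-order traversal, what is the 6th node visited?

Pre-order visits the node, then its left subtree, then its right subtree.
Visit N.
At N: go left to S.
  Visit S.
  At S: go left to J.
    Visit J.
    At J: go left to C.
      Visit C.
      At C: go left to U.
        Visit U.
        At U: no left child.
        At U: go right to G.
          G is a leaf — visit G.
      At C: go right to H.
        H is a leaf — visit H.
    At J: go right to V.
      Visit V.
      At V: go left to B.
        Visit B.
        At B: go left to X.
          X is a leaf — visit X.
        At B: go right to P.
          Visit P.
          At P: no left child.
          At P: go right to Q.
            Q is a leaf — visit Q.
      At V: no right child.
  At S: go right to T.
    T is a leaf — visit T.
At N: go right to A.
  A is a leaf — visit A.
Full pre-order sequence: N, S, J, C, U, G, H, V, B, X, P, Q, T, A.

G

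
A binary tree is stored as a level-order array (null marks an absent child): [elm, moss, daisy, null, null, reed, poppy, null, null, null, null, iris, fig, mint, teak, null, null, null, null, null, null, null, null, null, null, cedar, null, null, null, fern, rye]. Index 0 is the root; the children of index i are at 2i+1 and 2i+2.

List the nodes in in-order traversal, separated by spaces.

In-order visits the left subtree, then the node, then the right subtree.
At elm: go left to moss.
  moss is a leaf — visit moss.
Visit elm.
At elm: go right to daisy.
  At daisy: go left to reed.
    At reed: go left to iris.
      iris is a leaf — visit iris.
    Visit reed.
    At reed: go right to fig.
      At fig: go left to cedar.
        cedar is a leaf — visit cedar.
      Visit fig.
      At fig: no right child.
  Visit daisy.
  At daisy: go right to poppy.
    At poppy: go left to mint.
      mint is a leaf — visit mint.
    Visit poppy.
    At poppy: go right to teak.
      At teak: go left to fern.
        fern is a leaf — visit fern.
      Visit teak.
      At teak: go right to rye.
        rye is a leaf — visit rye.

moss elm iris reed cedar fig daisy mint poppy fern teak rye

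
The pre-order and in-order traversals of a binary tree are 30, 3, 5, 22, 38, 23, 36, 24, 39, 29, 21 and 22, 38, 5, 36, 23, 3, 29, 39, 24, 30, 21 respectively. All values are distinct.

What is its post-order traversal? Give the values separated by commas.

The first element of pre-order is the root; it splits in-order into left and right subtrees.
Root 30: left subtree has 9 nodes {22, 38, 5, 36, 23, 3, 29, 39, 24}, right has 1 {21}.
  Root 3: left subtree has 5 nodes {22, 38, 5, 36, 23}, right has 3 {29, 39, 24}.
    Root 5: left subtree has 2 nodes {22, 38}, right has 2 {36, 23}.
      Root 22: left subtree has 0 nodes { }, right has 1 {38}.
      Root 23: left subtree has 1 node {36}, right has 0 { }.
    Root 24: left subtree has 2 nodes {29, 39}, right has 0 { }.
      Root 39: left subtree has 1 node {29}, right has 0 { }.

38, 22, 36, 23, 5, 29, 39, 24, 3, 21, 30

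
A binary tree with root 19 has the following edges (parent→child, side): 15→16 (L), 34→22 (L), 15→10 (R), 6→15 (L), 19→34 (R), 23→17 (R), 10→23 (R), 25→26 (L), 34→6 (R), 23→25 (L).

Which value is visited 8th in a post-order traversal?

15

Post-order visits the left subtree, then the right subtree, then the node.
At 19: no left child.
At 19: go right to 34.
  At 34: go left to 22.
    22 is a leaf — visit 22.
  At 34: go right to 6.
    At 6: go left to 15.
      At 15: go left to 16.
        16 is a leaf — visit 16.
      At 15: go right to 10.
        At 10: no left child.
        At 10: go right to 23.
          At 23: go left to 25.
            At 25: go left to 26.
              26 is a leaf — visit 26.
            At 25: no right child.
            Visit 25.
          At 23: go right to 17.
            17 is a leaf — visit 17.
          Visit 23.
        Visit 10.
      Visit 15.
    At 6: no right child.
    Visit 6.
  Visit 34.
Visit 19.
Full post-order sequence: 22, 16, 26, 25, 17, 23, 10, 15, 6, 34, 19.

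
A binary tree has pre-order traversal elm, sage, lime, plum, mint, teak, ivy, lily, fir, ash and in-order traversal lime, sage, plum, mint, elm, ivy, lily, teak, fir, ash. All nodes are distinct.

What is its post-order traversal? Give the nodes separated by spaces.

lime mint plum sage lily ivy ash fir teak elm

The first element of pre-order is the root; it splits in-order into left and right subtrees.
Root elm: left subtree has 4 nodes {lime, sage, plum, mint}, right has 5 {ivy, lily, teak, fir, ash}.
  Root sage: left subtree has 1 node {lime}, right has 2 {plum, mint}.
    Root plum: left subtree has 0 nodes { }, right has 1 {mint}.
  Root teak: left subtree has 2 nodes {ivy, lily}, right has 2 {fir, ash}.
    Root ivy: left subtree has 0 nodes { }, right has 1 {lily}.
    Root fir: left subtree has 0 nodes { }, right has 1 {ash}.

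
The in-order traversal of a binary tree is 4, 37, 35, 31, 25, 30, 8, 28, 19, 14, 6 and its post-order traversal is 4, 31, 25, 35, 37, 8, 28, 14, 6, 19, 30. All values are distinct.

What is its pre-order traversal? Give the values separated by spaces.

30 37 4 35 25 31 19 28 8 6 14

The last element of post-order is the root; it splits in-order into left and right subtrees.
Root 30: left subtree has 5 nodes {4, 37, 35, 31, 25}, right has 5 {8, 28, 19, 14, 6}.
  Root 37: left subtree has 1 node {4}, right has 3 {35, 31, 25}.
    Root 35: left subtree has 0 nodes { }, right has 2 {31, 25}.
      Root 25: left subtree has 1 node {31}, right has 0 { }.
  Root 19: left subtree has 2 nodes {8, 28}, right has 2 {14, 6}.
    Root 28: left subtree has 1 node {8}, right has 0 { }.
    Root 6: left subtree has 1 node {14}, right has 0 { }.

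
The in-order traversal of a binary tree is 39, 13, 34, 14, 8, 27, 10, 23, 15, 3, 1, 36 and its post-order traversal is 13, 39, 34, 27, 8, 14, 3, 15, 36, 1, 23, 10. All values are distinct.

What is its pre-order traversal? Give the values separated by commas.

10, 14, 34, 39, 13, 8, 27, 23, 1, 15, 3, 36

The last element of post-order is the root; it splits in-order into left and right subtrees.
Root 10: left subtree has 6 nodes {39, 13, 34, 14, 8, 27}, right has 5 {23, 15, 3, 1, 36}.
  Root 14: left subtree has 3 nodes {39, 13, 34}, right has 2 {8, 27}.
    Root 34: left subtree has 2 nodes {39, 13}, right has 0 { }.
      Root 39: left subtree has 0 nodes { }, right has 1 {13}.
    Root 8: left subtree has 0 nodes { }, right has 1 {27}.
  Root 23: left subtree has 0 nodes { }, right has 4 {15, 3, 1, 36}.
    Root 1: left subtree has 2 nodes {15, 3}, right has 1 {36}.
      Root 15: left subtree has 0 nodes { }, right has 1 {3}.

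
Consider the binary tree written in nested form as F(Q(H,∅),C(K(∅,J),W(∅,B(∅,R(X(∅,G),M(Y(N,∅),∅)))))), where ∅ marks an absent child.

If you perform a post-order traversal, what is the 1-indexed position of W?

Post-order visits the left subtree, then the right subtree, then the node.
At F: go left to Q.
  At Q: go left to H.
    H is a leaf — visit H.
  At Q: no right child.
  Visit Q.
At F: go right to C.
  At C: go left to K.
    At K: no left child.
    At K: go right to J.
      J is a leaf — visit J.
    Visit K.
  At C: go right to W.
    At W: no left child.
    At W: go right to B.
      At B: no left child.
      At B: go right to R.
        At R: go left to X.
          At X: no left child.
          At X: go right to G.
            G is a leaf — visit G.
          Visit X.
        At R: go right to M.
          At M: go left to Y.
            At Y: go left to N.
              N is a leaf — visit N.
            At Y: no right child.
            Visit Y.
          At M: no right child.
          Visit M.
        Visit R.
      Visit B.
    Visit W.
  Visit C.
Visit F.
Full post-order sequence: H, Q, J, K, G, X, N, Y, M, R, B, W, C, F.

12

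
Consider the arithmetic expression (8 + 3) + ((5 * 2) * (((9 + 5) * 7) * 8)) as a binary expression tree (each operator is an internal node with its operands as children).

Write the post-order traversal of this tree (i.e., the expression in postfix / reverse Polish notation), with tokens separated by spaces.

Post-order on an expression tree gives postfix notation: for each operator, emit left operand, right operand, then the operator.

8 3 + 5 2 * 9 5 + 7 * 8 * * +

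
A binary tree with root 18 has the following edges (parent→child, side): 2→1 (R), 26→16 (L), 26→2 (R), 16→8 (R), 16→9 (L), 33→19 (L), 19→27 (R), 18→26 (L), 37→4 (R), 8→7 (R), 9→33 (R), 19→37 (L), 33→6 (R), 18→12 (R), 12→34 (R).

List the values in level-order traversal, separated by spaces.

Level-order visits nodes level by level from the root, left to right within each level.
Level 0: 18
Level 1: 26, 12
Level 2: 16, 2, 34
Level 3: 9, 8, 1
Level 4: 33, 7
Level 5: 19, 6
Level 6: 37, 27
Level 7: 4

18 26 12 16 2 34 9 8 1 33 7 19 6 37 27 4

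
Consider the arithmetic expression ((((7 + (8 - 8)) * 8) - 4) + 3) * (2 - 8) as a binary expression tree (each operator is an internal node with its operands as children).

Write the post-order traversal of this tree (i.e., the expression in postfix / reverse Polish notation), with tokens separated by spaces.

7 8 8 - + 8 * 4 - 3 + 2 8 - *

Post-order on an expression tree gives postfix notation: for each operator, emit left operand, right operand, then the operator.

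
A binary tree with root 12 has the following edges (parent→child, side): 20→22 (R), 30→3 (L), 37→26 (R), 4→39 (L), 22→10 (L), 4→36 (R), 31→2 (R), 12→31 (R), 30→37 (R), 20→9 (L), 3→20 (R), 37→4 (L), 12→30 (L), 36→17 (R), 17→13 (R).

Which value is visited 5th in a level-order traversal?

Level-order visits nodes level by level from the root, left to right within each level.
Level 0: 12
Level 1: 30, 31
Level 2: 3, 37, 2
Level 3: 20, 4, 26
Level 4: 9, 22, 39, 36
Level 5: 10, 17
Level 6: 13
Full level-order sequence: 12, 30, 31, 3, 37, 2, 20, 4, 26, 9, 22, 39, 36, 10, 17, 13.

37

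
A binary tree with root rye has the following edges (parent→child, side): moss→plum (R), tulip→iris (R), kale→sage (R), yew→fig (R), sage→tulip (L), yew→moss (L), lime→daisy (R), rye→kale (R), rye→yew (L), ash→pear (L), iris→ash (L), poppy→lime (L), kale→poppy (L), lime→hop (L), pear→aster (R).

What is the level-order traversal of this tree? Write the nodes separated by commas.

rye, yew, kale, moss, fig, poppy, sage, plum, lime, tulip, hop, daisy, iris, ash, pear, aster

Level-order visits nodes level by level from the root, left to right within each level.
Level 0: rye
Level 1: yew, kale
Level 2: moss, fig, poppy, sage
Level 3: plum, lime, tulip
Level 4: hop, daisy, iris
Level 5: ash
Level 6: pear
Level 7: aster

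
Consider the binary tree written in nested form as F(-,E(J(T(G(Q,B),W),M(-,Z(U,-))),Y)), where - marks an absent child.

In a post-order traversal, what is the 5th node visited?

Post-order visits the left subtree, then the right subtree, then the node.
At F: no left child.
At F: go right to E.
  At E: go left to J.
    At J: go left to T.
      At T: go left to G.
        At G: go left to Q.
          Q is a leaf — visit Q.
        At G: go right to B.
          B is a leaf — visit B.
        Visit G.
      At T: go right to W.
        W is a leaf — visit W.
      Visit T.
    At J: go right to M.
      At M: no left child.
      At M: go right to Z.
        At Z: go left to U.
          U is a leaf — visit U.
        At Z: no right child.
        Visit Z.
      Visit M.
    Visit J.
  At E: go right to Y.
    Y is a leaf — visit Y.
  Visit E.
Visit F.
Full post-order sequence: Q, B, G, W, T, U, Z, M, J, Y, E, F.

T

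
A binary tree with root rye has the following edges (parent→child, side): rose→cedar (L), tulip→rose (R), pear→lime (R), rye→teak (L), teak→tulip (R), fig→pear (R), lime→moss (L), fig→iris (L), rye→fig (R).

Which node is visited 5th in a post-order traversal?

iris

Post-order visits the left subtree, then the right subtree, then the node.
At rye: go left to teak.
  At teak: no left child.
  At teak: go right to tulip.
    At tulip: no left child.
    At tulip: go right to rose.
      At rose: go left to cedar.
        cedar is a leaf — visit cedar.
      At rose: no right child.
      Visit rose.
    Visit tulip.
  Visit teak.
At rye: go right to fig.
  At fig: go left to iris.
    iris is a leaf — visit iris.
  At fig: go right to pear.
    At pear: no left child.
    At pear: go right to lime.
      At lime: go left to moss.
        moss is a leaf — visit moss.
      At lime: no right child.
      Visit lime.
    Visit pear.
  Visit fig.
Visit rye.
Full post-order sequence: cedar, rose, tulip, teak, iris, moss, lime, pear, fig, rye.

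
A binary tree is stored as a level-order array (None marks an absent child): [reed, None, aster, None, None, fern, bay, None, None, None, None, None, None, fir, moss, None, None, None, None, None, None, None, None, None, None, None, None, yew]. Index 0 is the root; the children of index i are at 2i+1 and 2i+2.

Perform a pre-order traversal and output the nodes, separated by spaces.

Pre-order visits the node, then its left subtree, then its right subtree.
Visit reed.
At reed: no left child.
At reed: go right to aster.
  Visit aster.
  At aster: go left to fern.
    fern is a leaf — visit fern.
  At aster: go right to bay.
    Visit bay.
    At bay: go left to fir.
      Visit fir.
      At fir: go left to yew.
        yew is a leaf — visit yew.
      At fir: no right child.
    At bay: go right to moss.
      moss is a leaf — visit moss.

reed aster fern bay fir yew moss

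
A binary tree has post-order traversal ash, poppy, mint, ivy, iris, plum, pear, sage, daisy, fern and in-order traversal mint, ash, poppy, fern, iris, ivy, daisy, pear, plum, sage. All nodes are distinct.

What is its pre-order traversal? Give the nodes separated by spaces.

fern mint poppy ash daisy iris ivy sage pear plum

The last element of post-order is the root; it splits in-order into left and right subtrees.
Root fern: left subtree has 3 nodes {mint, ash, poppy}, right has 6 {iris, ivy, daisy, pear, plum, sage}.
  Root mint: left subtree has 0 nodes { }, right has 2 {ash, poppy}.
    Root poppy: left subtree has 1 node {ash}, right has 0 { }.
  Root daisy: left subtree has 2 nodes {iris, ivy}, right has 3 {pear, plum, sage}.
    Root iris: left subtree has 0 nodes { }, right has 1 {ivy}.
    Root sage: left subtree has 2 nodes {pear, plum}, right has 0 { }.
      Root pear: left subtree has 0 nodes { }, right has 1 {plum}.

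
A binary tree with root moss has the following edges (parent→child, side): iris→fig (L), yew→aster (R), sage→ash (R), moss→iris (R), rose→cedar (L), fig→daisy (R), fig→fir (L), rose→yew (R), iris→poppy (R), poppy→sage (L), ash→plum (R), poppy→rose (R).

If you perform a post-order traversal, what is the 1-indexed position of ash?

Post-order visits the left subtree, then the right subtree, then the node.
At moss: no left child.
At moss: go right to iris.
  At iris: go left to fig.
    At fig: go left to fir.
      fir is a leaf — visit fir.
    At fig: go right to daisy.
      daisy is a leaf — visit daisy.
    Visit fig.
  At iris: go right to poppy.
    At poppy: go left to sage.
      At sage: no left child.
      At sage: go right to ash.
        At ash: no left child.
        At ash: go right to plum.
          plum is a leaf — visit plum.
        Visit ash.
      Visit sage.
    At poppy: go right to rose.
      At rose: go left to cedar.
        cedar is a leaf — visit cedar.
      At rose: go right to yew.
        At yew: no left child.
        At yew: go right to aster.
          aster is a leaf — visit aster.
        Visit yew.
      Visit rose.
    Visit poppy.
  Visit iris.
Visit moss.
Full post-order sequence: fir, daisy, fig, plum, ash, sage, cedar, aster, yew, rose, poppy, iris, moss.

5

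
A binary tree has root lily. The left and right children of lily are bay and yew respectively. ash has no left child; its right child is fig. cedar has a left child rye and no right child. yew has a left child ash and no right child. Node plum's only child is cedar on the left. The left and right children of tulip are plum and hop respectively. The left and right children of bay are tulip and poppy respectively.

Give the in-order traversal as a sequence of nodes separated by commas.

rye, cedar, plum, tulip, hop, bay, poppy, lily, ash, fig, yew

In-order visits the left subtree, then the node, then the right subtree.
At lily: go left to bay.
  At bay: go left to tulip.
    At tulip: go left to plum.
      At plum: go left to cedar.
        At cedar: go left to rye.
          rye is a leaf — visit rye.
        Visit cedar.
        At cedar: no right child.
      Visit plum.
      At plum: no right child.
    Visit tulip.
    At tulip: go right to hop.
      hop is a leaf — visit hop.
  Visit bay.
  At bay: go right to poppy.
    poppy is a leaf — visit poppy.
Visit lily.
At lily: go right to yew.
  At yew: go left to ash.
    At ash: no left child.
    Visit ash.
    At ash: go right to fig.
      fig is a leaf — visit fig.
  Visit yew.
  At yew: no right child.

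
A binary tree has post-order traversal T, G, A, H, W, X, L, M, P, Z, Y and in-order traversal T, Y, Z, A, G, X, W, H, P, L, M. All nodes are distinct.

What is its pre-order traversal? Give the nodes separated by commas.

Y, T, Z, P, X, A, G, W, H, M, L

The last element of post-order is the root; it splits in-order into left and right subtrees.
Root Y: left subtree has 1 node {T}, right has 9 {Z, A, G, X, W, H, P, L, M}.
  Root Z: left subtree has 0 nodes { }, right has 8 {A, G, X, W, H, P, L, M}.
    Root P: left subtree has 5 nodes {A, G, X, W, H}, right has 2 {L, M}.
      Root X: left subtree has 2 nodes {A, G}, right has 2 {W, H}.
        Root A: left subtree has 0 nodes { }, right has 1 {G}.
        Root W: left subtree has 0 nodes { }, right has 1 {H}.
      Root M: left subtree has 1 node {L}, right has 0 { }.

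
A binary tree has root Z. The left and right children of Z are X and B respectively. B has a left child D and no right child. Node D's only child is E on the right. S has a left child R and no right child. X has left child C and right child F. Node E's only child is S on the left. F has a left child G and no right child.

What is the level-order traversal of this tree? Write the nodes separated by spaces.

Z X B C F D G E S R

Level-order visits nodes level by level from the root, left to right within each level.
Level 0: Z
Level 1: X, B
Level 2: C, F, D
Level 3: G, E
Level 4: S
Level 5: R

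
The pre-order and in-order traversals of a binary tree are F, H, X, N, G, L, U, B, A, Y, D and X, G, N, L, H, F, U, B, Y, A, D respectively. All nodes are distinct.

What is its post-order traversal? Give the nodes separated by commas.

The first element of pre-order is the root; it splits in-order into left and right subtrees.
Root F: left subtree has 5 nodes {X, G, N, L, H}, right has 5 {U, B, Y, A, D}.
  Root H: left subtree has 4 nodes {X, G, N, L}, right has 0 { }.
    Root X: left subtree has 0 nodes { }, right has 3 {G, N, L}.
      Root N: left subtree has 1 node {G}, right has 1 {L}.
  Root U: left subtree has 0 nodes { }, right has 4 {B, Y, A, D}.
    Root B: left subtree has 0 nodes { }, right has 3 {Y, A, D}.
      Root A: left subtree has 1 node {Y}, right has 1 {D}.

G, L, N, X, H, Y, D, A, B, U, F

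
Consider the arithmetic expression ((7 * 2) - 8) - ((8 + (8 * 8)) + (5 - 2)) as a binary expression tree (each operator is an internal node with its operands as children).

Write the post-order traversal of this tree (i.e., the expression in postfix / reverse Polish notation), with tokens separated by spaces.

Post-order on an expression tree gives postfix notation: for each operator, emit left operand, right operand, then the operator.

7 2 * 8 - 8 8 8 * + 5 2 - + -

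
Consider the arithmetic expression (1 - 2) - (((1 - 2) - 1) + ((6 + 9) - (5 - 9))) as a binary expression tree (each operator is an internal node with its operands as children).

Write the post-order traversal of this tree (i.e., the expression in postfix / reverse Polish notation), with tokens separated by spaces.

Post-order on an expression tree gives postfix notation: for each operator, emit left operand, right operand, then the operator.

1 2 - 1 2 - 1 - 6 9 + 5 9 - - + -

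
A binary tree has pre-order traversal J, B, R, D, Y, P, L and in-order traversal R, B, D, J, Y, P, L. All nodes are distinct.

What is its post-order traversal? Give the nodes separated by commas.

The first element of pre-order is the root; it splits in-order into left and right subtrees.
Root J: left subtree has 3 nodes {R, B, D}, right has 3 {Y, P, L}.
  Root B: left subtree has 1 node {R}, right has 1 {D}.
  Root Y: left subtree has 0 nodes { }, right has 2 {P, L}.
    Root P: left subtree has 0 nodes { }, right has 1 {L}.

R, D, B, L, P, Y, J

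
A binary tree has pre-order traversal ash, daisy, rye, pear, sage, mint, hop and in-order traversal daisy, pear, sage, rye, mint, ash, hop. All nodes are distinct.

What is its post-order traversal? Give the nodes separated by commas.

The first element of pre-order is the root; it splits in-order into left and right subtrees.
Root ash: left subtree has 5 nodes {daisy, pear, sage, rye, mint}, right has 1 {hop}.
  Root daisy: left subtree has 0 nodes { }, right has 4 {pear, sage, rye, mint}.
    Root rye: left subtree has 2 nodes {pear, sage}, right has 1 {mint}.
      Root pear: left subtree has 0 nodes { }, right has 1 {sage}.

sage, pear, mint, rye, daisy, hop, ash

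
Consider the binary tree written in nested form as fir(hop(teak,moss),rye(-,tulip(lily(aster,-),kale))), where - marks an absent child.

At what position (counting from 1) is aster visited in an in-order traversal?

6

In-order visits the left subtree, then the node, then the right subtree.
At fir: go left to hop.
  At hop: go left to teak.
    teak is a leaf — visit teak.
  Visit hop.
  At hop: go right to moss.
    moss is a leaf — visit moss.
Visit fir.
At fir: go right to rye.
  At rye: no left child.
  Visit rye.
  At rye: go right to tulip.
    At tulip: go left to lily.
      At lily: go left to aster.
        aster is a leaf — visit aster.
      Visit lily.
      At lily: no right child.
    Visit tulip.
    At tulip: go right to kale.
      kale is a leaf — visit kale.
Full in-order sequence: teak, hop, moss, fir, rye, aster, lily, tulip, kale.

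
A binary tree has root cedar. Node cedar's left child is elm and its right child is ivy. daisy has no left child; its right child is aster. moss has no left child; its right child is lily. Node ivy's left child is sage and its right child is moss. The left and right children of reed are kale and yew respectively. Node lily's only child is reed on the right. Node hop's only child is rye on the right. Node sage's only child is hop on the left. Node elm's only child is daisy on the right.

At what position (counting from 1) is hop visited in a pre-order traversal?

7

Pre-order visits the node, then its left subtree, then its right subtree.
Visit cedar.
At cedar: go left to elm.
  Visit elm.
  At elm: no left child.
  At elm: go right to daisy.
    Visit daisy.
    At daisy: no left child.
    At daisy: go right to aster.
      aster is a leaf — visit aster.
At cedar: go right to ivy.
  Visit ivy.
  At ivy: go left to sage.
    Visit sage.
    At sage: go left to hop.
      Visit hop.
      At hop: no left child.
      At hop: go right to rye.
        rye is a leaf — visit rye.
    At sage: no right child.
  At ivy: go right to moss.
    Visit moss.
    At moss: no left child.
    At moss: go right to lily.
      Visit lily.
      At lily: no left child.
      At lily: go right to reed.
        Visit reed.
        At reed: go left to kale.
          kale is a leaf — visit kale.
        At reed: go right to yew.
          yew is a leaf — visit yew.
Full pre-order sequence: cedar, elm, daisy, aster, ivy, sage, hop, rye, moss, lily, reed, kale, yew.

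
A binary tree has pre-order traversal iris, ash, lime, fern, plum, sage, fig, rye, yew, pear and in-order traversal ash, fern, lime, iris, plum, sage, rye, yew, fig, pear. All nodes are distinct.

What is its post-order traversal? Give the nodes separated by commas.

The first element of pre-order is the root; it splits in-order into left and right subtrees.
Root iris: left subtree has 3 nodes {ash, fern, lime}, right has 6 {plum, sage, rye, yew, fig, pear}.
  Root ash: left subtree has 0 nodes { }, right has 2 {fern, lime}.
    Root lime: left subtree has 1 node {fern}, right has 0 { }.
  Root plum: left subtree has 0 nodes { }, right has 5 {sage, rye, yew, fig, pear}.
    Root sage: left subtree has 0 nodes { }, right has 4 {rye, yew, fig, pear}.
      Root fig: left subtree has 2 nodes {rye, yew}, right has 1 {pear}.
        Root rye: left subtree has 0 nodes { }, right has 1 {yew}.

fern, lime, ash, yew, rye, pear, fig, sage, plum, iris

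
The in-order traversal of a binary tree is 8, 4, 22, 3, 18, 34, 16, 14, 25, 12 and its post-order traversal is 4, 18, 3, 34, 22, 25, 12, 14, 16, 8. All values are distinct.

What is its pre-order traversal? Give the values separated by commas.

8, 16, 22, 4, 34, 3, 18, 14, 12, 25

The last element of post-order is the root; it splits in-order into left and right subtrees.
Root 8: left subtree has 0 nodes { }, right has 9 {4, 22, 3, 18, 34, 16, 14, 25, 12}.
  Root 16: left subtree has 5 nodes {4, 22, 3, 18, 34}, right has 3 {14, 25, 12}.
    Root 22: left subtree has 1 node {4}, right has 3 {3, 18, 34}.
      Root 34: left subtree has 2 nodes {3, 18}, right has 0 { }.
        Root 3: left subtree has 0 nodes { }, right has 1 {18}.
    Root 14: left subtree has 0 nodes { }, right has 2 {25, 12}.
      Root 12: left subtree has 1 node {25}, right has 0 { }.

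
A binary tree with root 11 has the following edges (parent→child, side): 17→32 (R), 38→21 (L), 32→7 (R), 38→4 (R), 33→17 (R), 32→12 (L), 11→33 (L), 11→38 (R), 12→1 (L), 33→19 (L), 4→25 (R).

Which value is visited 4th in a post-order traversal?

7

Post-order visits the left subtree, then the right subtree, then the node.
At 11: go left to 33.
  At 33: go left to 19.
    19 is a leaf — visit 19.
  At 33: go right to 17.
    At 17: no left child.
    At 17: go right to 32.
      At 32: go left to 12.
        At 12: go left to 1.
          1 is a leaf — visit 1.
        At 12: no right child.
        Visit 12.
      At 32: go right to 7.
        7 is a leaf — visit 7.
      Visit 32.
    Visit 17.
  Visit 33.
At 11: go right to 38.
  At 38: go left to 21.
    21 is a leaf — visit 21.
  At 38: go right to 4.
    At 4: no left child.
    At 4: go right to 25.
      25 is a leaf — visit 25.
    Visit 4.
  Visit 38.
Visit 11.
Full post-order sequence: 19, 1, 12, 7, 32, 17, 33, 21, 25, 4, 38, 11.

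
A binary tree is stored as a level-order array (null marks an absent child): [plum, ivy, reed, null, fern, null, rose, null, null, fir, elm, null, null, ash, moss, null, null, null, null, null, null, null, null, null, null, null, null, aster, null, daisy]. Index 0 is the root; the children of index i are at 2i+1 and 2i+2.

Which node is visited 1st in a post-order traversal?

fir

Post-order visits the left subtree, then the right subtree, then the node.
At plum: go left to ivy.
  At ivy: no left child.
  At ivy: go right to fern.
    At fern: go left to fir.
      fir is a leaf — visit fir.
    At fern: go right to elm.
      elm is a leaf — visit elm.
    Visit fern.
  Visit ivy.
At plum: go right to reed.
  At reed: no left child.
  At reed: go right to rose.
    At rose: go left to ash.
      At ash: go left to aster.
        aster is a leaf — visit aster.
      At ash: no right child.
      Visit ash.
    At rose: go right to moss.
      At moss: go left to daisy.
        daisy is a leaf — visit daisy.
      At moss: no right child.
      Visit moss.
    Visit rose.
  Visit reed.
Visit plum.
Full post-order sequence: fir, elm, fern, ivy, aster, ash, daisy, moss, rose, reed, plum.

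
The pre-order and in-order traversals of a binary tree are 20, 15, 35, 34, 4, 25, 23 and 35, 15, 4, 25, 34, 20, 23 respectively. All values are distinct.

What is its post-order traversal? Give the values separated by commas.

35, 25, 4, 34, 15, 23, 20

The first element of pre-order is the root; it splits in-order into left and right subtrees.
Root 20: left subtree has 5 nodes {35, 15, 4, 25, 34}, right has 1 {23}.
  Root 15: left subtree has 1 node {35}, right has 3 {4, 25, 34}.
    Root 34: left subtree has 2 nodes {4, 25}, right has 0 { }.
      Root 4: left subtree has 0 nodes { }, right has 1 {25}.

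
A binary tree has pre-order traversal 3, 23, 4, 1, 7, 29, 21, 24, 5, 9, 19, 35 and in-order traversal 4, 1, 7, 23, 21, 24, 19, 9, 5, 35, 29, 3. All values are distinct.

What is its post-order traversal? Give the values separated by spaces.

The first element of pre-order is the root; it splits in-order into left and right subtrees.
Root 3: left subtree has 11 nodes {4, 1, 7, 23, 21, 24, 19, 9, 5, 35, 29}, right has 0 { }.
  Root 23: left subtree has 3 nodes {4, 1, 7}, right has 7 {21, 24, 19, 9, 5, 35, 29}.
    Root 4: left subtree has 0 nodes { }, right has 2 {1, 7}.
      Root 1: left subtree has 0 nodes { }, right has 1 {7}.
    Root 29: left subtree has 6 nodes {21, 24, 19, 9, 5, 35}, right has 0 { }.
      Root 21: left subtree has 0 nodes { }, right has 5 {24, 19, 9, 5, 35}.
        Root 24: left subtree has 0 nodes { }, right has 4 {19, 9, 5, 35}.
          Root 5: left subtree has 2 nodes {19, 9}, right has 1 {35}.
            Root 9: left subtree has 1 node {19}, right has 0 { }.

7 1 4 19 9 35 5 24 21 29 23 3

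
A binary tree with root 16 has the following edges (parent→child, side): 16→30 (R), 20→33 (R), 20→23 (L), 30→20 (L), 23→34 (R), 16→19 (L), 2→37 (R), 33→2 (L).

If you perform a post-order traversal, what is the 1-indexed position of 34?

Post-order visits the left subtree, then the right subtree, then the node.
At 16: go left to 19.
  19 is a leaf — visit 19.
At 16: go right to 30.
  At 30: go left to 20.
    At 20: go left to 23.
      At 23: no left child.
      At 23: go right to 34.
        34 is a leaf — visit 34.
      Visit 23.
    At 20: go right to 33.
      At 33: go left to 2.
        At 2: no left child.
        At 2: go right to 37.
          37 is a leaf — visit 37.
        Visit 2.
      At 33: no right child.
      Visit 33.
    Visit 20.
  At 30: no right child.
  Visit 30.
Visit 16.
Full post-order sequence: 19, 34, 23, 37, 2, 33, 20, 30, 16.

2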